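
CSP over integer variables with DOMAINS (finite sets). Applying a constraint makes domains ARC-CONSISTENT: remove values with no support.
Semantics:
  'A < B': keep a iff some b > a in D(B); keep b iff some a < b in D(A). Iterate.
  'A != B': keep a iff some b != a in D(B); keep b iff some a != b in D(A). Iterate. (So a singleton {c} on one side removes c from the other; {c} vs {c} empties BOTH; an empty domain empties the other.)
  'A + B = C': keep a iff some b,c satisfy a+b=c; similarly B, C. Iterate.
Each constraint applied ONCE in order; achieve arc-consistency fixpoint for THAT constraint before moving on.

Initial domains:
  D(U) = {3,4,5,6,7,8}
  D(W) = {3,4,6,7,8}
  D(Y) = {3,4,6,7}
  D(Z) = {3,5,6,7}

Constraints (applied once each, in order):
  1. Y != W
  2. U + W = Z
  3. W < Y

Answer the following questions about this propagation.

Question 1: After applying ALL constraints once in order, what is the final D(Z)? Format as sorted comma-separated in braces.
Answer: {6,7}

Derivation:
Constraint 1 (Y != W) on D(Y)={3,4,6,7} D(W)={3,4,6,7,8}: no change
Constraint 2 (U + W = Z) on D(U)={3,4,5,6,7,8} D(W)={3,4,6,7,8} D(Z)={3,5,6,7}: U {3,4,5,6,7,8}->{3,4}; W {3,4,6,7,8}->{3,4}; Z {3,5,6,7}->{6,7}
Constraint 3 (W < Y) on D(W)={3,4} D(Y)={3,4,6,7}: Y {3,4,6,7}->{4,6,7}
So after all 3 constraints: D(Z) = {6,7}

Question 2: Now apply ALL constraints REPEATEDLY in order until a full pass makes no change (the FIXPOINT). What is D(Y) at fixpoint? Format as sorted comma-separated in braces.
Answer: {4,6,7}

Derivation:
pass 0 (initial): D(Y)={3,4,6,7}
pass 1: U {3,4,5,6,7,8}->{3,4}; W {3,4,6,7,8}->{3,4}; Y {3,4,6,7}->{4,6,7}; Z {3,5,6,7}->{6,7}
pass 2: no change
Fixpoint after 2 passes: D(Y) = {4,6,7}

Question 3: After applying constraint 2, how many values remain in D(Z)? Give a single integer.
Answer: 2

Derivation:
Constraint 1 (Y != W) on D(Y)={3,4,6,7} D(W)={3,4,6,7,8}: no change
Constraint 2 (U + W = Z) on D(U)={3,4,5,6,7,8} D(W)={3,4,6,7,8} D(Z)={3,5,6,7}: U {3,4,5,6,7,8}->{3,4}; W {3,4,6,7,8}->{3,4}; Z {3,5,6,7}->{6,7}
So after constraint 2: D(Z)={6,7}, size = 2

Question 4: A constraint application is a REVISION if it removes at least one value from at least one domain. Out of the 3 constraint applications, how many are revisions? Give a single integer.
Answer: 2

Derivation:
Constraint 1 (Y != W) on D(Y)={3,4,6,7} D(W)={3,4,6,7,8}: no change => not a revision
Constraint 2 (U + W = Z) on D(U)={3,4,5,6,7,8} D(W)={3,4,6,7,8} D(Z)={3,5,6,7}: U {3,4,5,6,7,8}->{3,4}; W {3,4,6,7,8}->{3,4}; Z {3,5,6,7}->{6,7} => REVISION
Constraint 3 (W < Y) on D(W)={3,4} D(Y)={3,4,6,7}: Y {3,4,6,7}->{4,6,7} => REVISION
Total revisions = 2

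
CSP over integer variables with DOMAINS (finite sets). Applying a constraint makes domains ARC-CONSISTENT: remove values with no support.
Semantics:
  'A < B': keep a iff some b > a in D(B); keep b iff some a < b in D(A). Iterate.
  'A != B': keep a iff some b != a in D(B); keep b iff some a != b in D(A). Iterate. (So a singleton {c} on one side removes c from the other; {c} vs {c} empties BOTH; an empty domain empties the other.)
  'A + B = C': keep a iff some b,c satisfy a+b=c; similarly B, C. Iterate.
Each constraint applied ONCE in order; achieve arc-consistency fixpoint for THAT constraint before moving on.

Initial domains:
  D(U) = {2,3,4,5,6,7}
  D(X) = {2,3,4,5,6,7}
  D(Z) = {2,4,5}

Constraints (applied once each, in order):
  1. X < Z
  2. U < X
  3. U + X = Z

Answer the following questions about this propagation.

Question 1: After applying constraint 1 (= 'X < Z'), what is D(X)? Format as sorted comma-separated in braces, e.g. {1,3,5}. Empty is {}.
Constraint 1 (X < Z) on D(X)={2,3,4,5,6,7} D(Z)={2,4,5}: X {2,3,4,5,6,7}->{2,3,4}; Z {2,4,5}->{4,5}
So after constraint 1: D(X) = {2,3,4}

Answer: {2,3,4}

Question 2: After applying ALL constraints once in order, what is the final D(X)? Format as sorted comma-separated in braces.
Answer: {3}

Derivation:
Constraint 1 (X < Z) on D(X)={2,3,4,5,6,7} D(Z)={2,4,5}: X {2,3,4,5,6,7}->{2,3,4}; Z {2,4,5}->{4,5}
Constraint 2 (U < X) on D(U)={2,3,4,5,6,7} D(X)={2,3,4}: U {2,3,4,5,6,7}->{2,3}; X {2,3,4}->{3,4}
Constraint 3 (U + X = Z) on D(U)={2,3} D(X)={3,4} D(Z)={4,5}: U {2,3}->{2}; X {3,4}->{3}; Z {4,5}->{5}
So after all 3 constraints: D(X) = {3}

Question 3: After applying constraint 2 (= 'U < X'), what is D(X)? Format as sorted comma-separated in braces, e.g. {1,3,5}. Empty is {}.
Answer: {3,4}

Derivation:
Constraint 1 (X < Z) on D(X)={2,3,4,5,6,7} D(Z)={2,4,5}: X {2,3,4,5,6,7}->{2,3,4}; Z {2,4,5}->{4,5}
Constraint 2 (U < X) on D(U)={2,3,4,5,6,7} D(X)={2,3,4}: U {2,3,4,5,6,7}->{2,3}; X {2,3,4}->{3,4}
So after constraint 2: D(X) = {3,4}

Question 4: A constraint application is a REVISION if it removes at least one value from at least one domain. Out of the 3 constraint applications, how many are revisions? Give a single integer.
Answer: 3

Derivation:
Constraint 1 (X < Z) on D(X)={2,3,4,5,6,7} D(Z)={2,4,5}: X {2,3,4,5,6,7}->{2,3,4}; Z {2,4,5}->{4,5} => REVISION
Constraint 2 (U < X) on D(U)={2,3,4,5,6,7} D(X)={2,3,4}: U {2,3,4,5,6,7}->{2,3}; X {2,3,4}->{3,4} => REVISION
Constraint 3 (U + X = Z) on D(U)={2,3} D(X)={3,4} D(Z)={4,5}: U {2,3}->{2}; X {3,4}->{3}; Z {4,5}->{5} => REVISION
Total revisions = 3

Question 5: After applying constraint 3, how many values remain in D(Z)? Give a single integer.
Constraint 1 (X < Z) on D(X)={2,3,4,5,6,7} D(Z)={2,4,5}: X {2,3,4,5,6,7}->{2,3,4}; Z {2,4,5}->{4,5}
Constraint 2 (U < X) on D(U)={2,3,4,5,6,7} D(X)={2,3,4}: U {2,3,4,5,6,7}->{2,3}; X {2,3,4}->{3,4}
Constraint 3 (U + X = Z) on D(U)={2,3} D(X)={3,4} D(Z)={4,5}: U {2,3}->{2}; X {3,4}->{3}; Z {4,5}->{5}
So after constraint 3: D(Z)={5}, size = 1

Answer: 1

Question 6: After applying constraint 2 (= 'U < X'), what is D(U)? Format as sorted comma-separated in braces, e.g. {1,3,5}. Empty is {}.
Constraint 1 (X < Z) on D(X)={2,3,4,5,6,7} D(Z)={2,4,5}: X {2,3,4,5,6,7}->{2,3,4}; Z {2,4,5}->{4,5}
Constraint 2 (U < X) on D(U)={2,3,4,5,6,7} D(X)={2,3,4}: U {2,3,4,5,6,7}->{2,3}; X {2,3,4}->{3,4}
So after constraint 2: D(U) = {2,3}

Answer: {2,3}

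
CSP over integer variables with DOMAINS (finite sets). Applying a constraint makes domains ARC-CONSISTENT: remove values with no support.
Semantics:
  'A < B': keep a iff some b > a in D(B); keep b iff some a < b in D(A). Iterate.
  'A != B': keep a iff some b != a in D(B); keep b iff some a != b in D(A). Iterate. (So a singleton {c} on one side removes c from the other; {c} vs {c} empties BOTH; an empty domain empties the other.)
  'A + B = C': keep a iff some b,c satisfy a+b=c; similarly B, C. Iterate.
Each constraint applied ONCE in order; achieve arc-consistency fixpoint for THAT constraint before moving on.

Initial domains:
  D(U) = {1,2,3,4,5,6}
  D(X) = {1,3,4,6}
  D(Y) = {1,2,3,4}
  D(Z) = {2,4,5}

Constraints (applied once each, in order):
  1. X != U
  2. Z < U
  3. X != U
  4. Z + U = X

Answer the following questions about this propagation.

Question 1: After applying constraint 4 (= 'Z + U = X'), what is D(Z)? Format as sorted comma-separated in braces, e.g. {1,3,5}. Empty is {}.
Answer: {2}

Derivation:
Constraint 1 (X != U) on D(X)={1,3,4,6} D(U)={1,2,3,4,5,6}: no change
Constraint 2 (Z < U) on D(Z)={2,4,5} D(U)={1,2,3,4,5,6}: U {1,2,3,4,5,6}->{3,4,5,6}
Constraint 3 (X != U) on D(X)={1,3,4,6} D(U)={3,4,5,6}: no change
Constraint 4 (Z + U = X) on D(Z)={2,4,5} D(U)={3,4,5,6} D(X)={1,3,4,6}: Z {2,4,5}->{2}; U {3,4,5,6}->{4}; X {1,3,4,6}->{6}
So after constraint 4: D(Z) = {2}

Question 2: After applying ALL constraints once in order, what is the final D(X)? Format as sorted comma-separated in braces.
Constraint 1 (X != U) on D(X)={1,3,4,6} D(U)={1,2,3,4,5,6}: no change
Constraint 2 (Z < U) on D(Z)={2,4,5} D(U)={1,2,3,4,5,6}: U {1,2,3,4,5,6}->{3,4,5,6}
Constraint 3 (X != U) on D(X)={1,3,4,6} D(U)={3,4,5,6}: no change
Constraint 4 (Z + U = X) on D(Z)={2,4,5} D(U)={3,4,5,6} D(X)={1,3,4,6}: Z {2,4,5}->{2}; U {3,4,5,6}->{4}; X {1,3,4,6}->{6}
So after all 4 constraints: D(X) = {6}

Answer: {6}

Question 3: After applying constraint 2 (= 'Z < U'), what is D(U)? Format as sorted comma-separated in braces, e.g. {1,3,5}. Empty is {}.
Answer: {3,4,5,6}

Derivation:
Constraint 1 (X != U) on D(X)={1,3,4,6} D(U)={1,2,3,4,5,6}: no change
Constraint 2 (Z < U) on D(Z)={2,4,5} D(U)={1,2,3,4,5,6}: U {1,2,3,4,5,6}->{3,4,5,6}
So after constraint 2: D(U) = {3,4,5,6}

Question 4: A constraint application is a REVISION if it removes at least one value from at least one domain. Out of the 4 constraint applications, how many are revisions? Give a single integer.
Constraint 1 (X != U) on D(X)={1,3,4,6} D(U)={1,2,3,4,5,6}: no change => not a revision
Constraint 2 (Z < U) on D(Z)={2,4,5} D(U)={1,2,3,4,5,6}: U {1,2,3,4,5,6}->{3,4,5,6} => REVISION
Constraint 3 (X != U) on D(X)={1,3,4,6} D(U)={3,4,5,6}: no change => not a revision
Constraint 4 (Z + U = X) on D(Z)={2,4,5} D(U)={3,4,5,6} D(X)={1,3,4,6}: Z {2,4,5}->{2}; U {3,4,5,6}->{4}; X {1,3,4,6}->{6} => REVISION
Total revisions = 2

Answer: 2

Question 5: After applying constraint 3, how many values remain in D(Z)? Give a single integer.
Answer: 3

Derivation:
Constraint 1 (X != U) on D(X)={1,3,4,6} D(U)={1,2,3,4,5,6}: no change
Constraint 2 (Z < U) on D(Z)={2,4,5} D(U)={1,2,3,4,5,6}: U {1,2,3,4,5,6}->{3,4,5,6}
Constraint 3 (X != U) on D(X)={1,3,4,6} D(U)={3,4,5,6}: no change
So after constraint 3: D(Z)={2,4,5}, size = 3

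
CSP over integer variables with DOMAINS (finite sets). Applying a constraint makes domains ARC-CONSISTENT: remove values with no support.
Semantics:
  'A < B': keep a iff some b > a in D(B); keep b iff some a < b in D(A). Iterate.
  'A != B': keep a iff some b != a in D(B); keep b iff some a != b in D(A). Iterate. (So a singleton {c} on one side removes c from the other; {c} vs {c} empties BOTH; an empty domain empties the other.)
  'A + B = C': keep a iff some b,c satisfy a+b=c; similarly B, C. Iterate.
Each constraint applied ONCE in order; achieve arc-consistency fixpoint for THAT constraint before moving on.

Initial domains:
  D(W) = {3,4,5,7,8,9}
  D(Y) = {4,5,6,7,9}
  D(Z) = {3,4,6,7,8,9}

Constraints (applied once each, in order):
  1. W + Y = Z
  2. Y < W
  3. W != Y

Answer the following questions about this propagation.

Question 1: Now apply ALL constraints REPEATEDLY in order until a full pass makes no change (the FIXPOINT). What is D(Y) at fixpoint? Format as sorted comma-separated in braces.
Answer: {4}

Derivation:
pass 0 (initial): D(Y)={4,5,6,7,9}
pass 1: W {3,4,5,7,8,9}->{5}; Y {4,5,6,7,9}->{4}; Z {3,4,6,7,8,9}->{7,8,9}
pass 2: Z {7,8,9}->{9}
pass 3: no change
Fixpoint after 3 passes: D(Y) = {4}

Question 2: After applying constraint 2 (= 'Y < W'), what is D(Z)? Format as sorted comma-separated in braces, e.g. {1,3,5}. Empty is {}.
Constraint 1 (W + Y = Z) on D(W)={3,4,5,7,8,9} D(Y)={4,5,6,7,9} D(Z)={3,4,6,7,8,9}: W {3,4,5,7,8,9}->{3,4,5}; Y {4,5,6,7,9}->{4,5,6}; Z {3,4,6,7,8,9}->{7,8,9}
Constraint 2 (Y < W) on D(Y)={4,5,6} D(W)={3,4,5}: Y {4,5,6}->{4}; W {3,4,5}->{5}
So after constraint 2: D(Z) = {7,8,9}

Answer: {7,8,9}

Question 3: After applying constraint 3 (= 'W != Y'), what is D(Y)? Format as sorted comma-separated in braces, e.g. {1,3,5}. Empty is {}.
Constraint 1 (W + Y = Z) on D(W)={3,4,5,7,8,9} D(Y)={4,5,6,7,9} D(Z)={3,4,6,7,8,9}: W {3,4,5,7,8,9}->{3,4,5}; Y {4,5,6,7,9}->{4,5,6}; Z {3,4,6,7,8,9}->{7,8,9}
Constraint 2 (Y < W) on D(Y)={4,5,6} D(W)={3,4,5}: Y {4,5,6}->{4}; W {3,4,5}->{5}
Constraint 3 (W != Y) on D(W)={5} D(Y)={4}: no change
So after constraint 3: D(Y) = {4}

Answer: {4}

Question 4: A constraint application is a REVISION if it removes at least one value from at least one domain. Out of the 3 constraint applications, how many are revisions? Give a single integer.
Answer: 2

Derivation:
Constraint 1 (W + Y = Z) on D(W)={3,4,5,7,8,9} D(Y)={4,5,6,7,9} D(Z)={3,4,6,7,8,9}: W {3,4,5,7,8,9}->{3,4,5}; Y {4,5,6,7,9}->{4,5,6}; Z {3,4,6,7,8,9}->{7,8,9} => REVISION
Constraint 2 (Y < W) on D(Y)={4,5,6} D(W)={3,4,5}: Y {4,5,6}->{4}; W {3,4,5}->{5} => REVISION
Constraint 3 (W != Y) on D(W)={5} D(Y)={4}: no change => not a revision
Total revisions = 2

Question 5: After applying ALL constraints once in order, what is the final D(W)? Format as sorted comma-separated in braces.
Constraint 1 (W + Y = Z) on D(W)={3,4,5,7,8,9} D(Y)={4,5,6,7,9} D(Z)={3,4,6,7,8,9}: W {3,4,5,7,8,9}->{3,4,5}; Y {4,5,6,7,9}->{4,5,6}; Z {3,4,6,7,8,9}->{7,8,9}
Constraint 2 (Y < W) on D(Y)={4,5,6} D(W)={3,4,5}: Y {4,5,6}->{4}; W {3,4,5}->{5}
Constraint 3 (W != Y) on D(W)={5} D(Y)={4}: no change
So after all 3 constraints: D(W) = {5}

Answer: {5}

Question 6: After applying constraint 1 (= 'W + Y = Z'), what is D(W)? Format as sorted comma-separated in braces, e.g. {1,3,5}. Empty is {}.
Constraint 1 (W + Y = Z) on D(W)={3,4,5,7,8,9} D(Y)={4,5,6,7,9} D(Z)={3,4,6,7,8,9}: W {3,4,5,7,8,9}->{3,4,5}; Y {4,5,6,7,9}->{4,5,6}; Z {3,4,6,7,8,9}->{7,8,9}
So after constraint 1: D(W) = {3,4,5}

Answer: {3,4,5}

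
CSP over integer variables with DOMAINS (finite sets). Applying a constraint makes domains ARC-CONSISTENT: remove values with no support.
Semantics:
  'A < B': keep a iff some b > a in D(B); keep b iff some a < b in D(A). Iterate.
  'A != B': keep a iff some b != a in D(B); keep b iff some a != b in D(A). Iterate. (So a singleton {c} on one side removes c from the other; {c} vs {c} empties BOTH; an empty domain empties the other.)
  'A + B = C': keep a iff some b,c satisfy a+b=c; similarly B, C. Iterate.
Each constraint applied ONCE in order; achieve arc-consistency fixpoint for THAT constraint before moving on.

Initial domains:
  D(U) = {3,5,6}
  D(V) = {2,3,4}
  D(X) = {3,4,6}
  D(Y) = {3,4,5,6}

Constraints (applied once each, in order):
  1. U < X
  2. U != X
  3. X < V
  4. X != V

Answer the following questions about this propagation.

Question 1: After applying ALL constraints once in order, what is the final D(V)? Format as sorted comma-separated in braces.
Answer: {}

Derivation:
Constraint 1 (U < X) on D(U)={3,5,6} D(X)={3,4,6}: U {3,5,6}->{3,5}; X {3,4,6}->{4,6}
Constraint 2 (U != X) on D(U)={3,5} D(X)={4,6}: no change
Constraint 3 (X < V) on D(X)={4,6} D(V)={2,3,4}: X {4,6}->{}; V {2,3,4}->{}
Constraint 4 (X != V) on D(X)={} D(V)={}: no change
So after all 4 constraints: D(V) = {}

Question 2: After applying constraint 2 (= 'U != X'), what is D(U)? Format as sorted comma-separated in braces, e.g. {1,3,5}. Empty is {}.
Answer: {3,5}

Derivation:
Constraint 1 (U < X) on D(U)={3,5,6} D(X)={3,4,6}: U {3,5,6}->{3,5}; X {3,4,6}->{4,6}
Constraint 2 (U != X) on D(U)={3,5} D(X)={4,6}: no change
So after constraint 2: D(U) = {3,5}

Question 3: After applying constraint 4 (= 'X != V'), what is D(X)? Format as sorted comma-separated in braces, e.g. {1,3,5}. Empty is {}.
Constraint 1 (U < X) on D(U)={3,5,6} D(X)={3,4,6}: U {3,5,6}->{3,5}; X {3,4,6}->{4,6}
Constraint 2 (U != X) on D(U)={3,5} D(X)={4,6}: no change
Constraint 3 (X < V) on D(X)={4,6} D(V)={2,3,4}: X {4,6}->{}; V {2,3,4}->{}
Constraint 4 (X != V) on D(X)={} D(V)={}: no change
So after constraint 4: D(X) = {}

Answer: {}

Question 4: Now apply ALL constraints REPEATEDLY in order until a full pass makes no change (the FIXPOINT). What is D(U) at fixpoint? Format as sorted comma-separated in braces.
pass 0 (initial): D(U)={3,5,6}
pass 1: U {3,5,6}->{3,5}; V {2,3,4}->{}; X {3,4,6}->{}
pass 2: U {3,5}->{}
pass 3: no change
Fixpoint after 3 passes: D(U) = {}

Answer: {}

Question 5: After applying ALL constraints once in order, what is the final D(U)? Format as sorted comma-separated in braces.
Answer: {3,5}

Derivation:
Constraint 1 (U < X) on D(U)={3,5,6} D(X)={3,4,6}: U {3,5,6}->{3,5}; X {3,4,6}->{4,6}
Constraint 2 (U != X) on D(U)={3,5} D(X)={4,6}: no change
Constraint 3 (X < V) on D(X)={4,6} D(V)={2,3,4}: X {4,6}->{}; V {2,3,4}->{}
Constraint 4 (X != V) on D(X)={} D(V)={}: no change
So after all 4 constraints: D(U) = {3,5}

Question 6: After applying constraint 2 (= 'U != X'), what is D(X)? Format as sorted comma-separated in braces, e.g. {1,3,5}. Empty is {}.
Answer: {4,6}

Derivation:
Constraint 1 (U < X) on D(U)={3,5,6} D(X)={3,4,6}: U {3,5,6}->{3,5}; X {3,4,6}->{4,6}
Constraint 2 (U != X) on D(U)={3,5} D(X)={4,6}: no change
So after constraint 2: D(X) = {4,6}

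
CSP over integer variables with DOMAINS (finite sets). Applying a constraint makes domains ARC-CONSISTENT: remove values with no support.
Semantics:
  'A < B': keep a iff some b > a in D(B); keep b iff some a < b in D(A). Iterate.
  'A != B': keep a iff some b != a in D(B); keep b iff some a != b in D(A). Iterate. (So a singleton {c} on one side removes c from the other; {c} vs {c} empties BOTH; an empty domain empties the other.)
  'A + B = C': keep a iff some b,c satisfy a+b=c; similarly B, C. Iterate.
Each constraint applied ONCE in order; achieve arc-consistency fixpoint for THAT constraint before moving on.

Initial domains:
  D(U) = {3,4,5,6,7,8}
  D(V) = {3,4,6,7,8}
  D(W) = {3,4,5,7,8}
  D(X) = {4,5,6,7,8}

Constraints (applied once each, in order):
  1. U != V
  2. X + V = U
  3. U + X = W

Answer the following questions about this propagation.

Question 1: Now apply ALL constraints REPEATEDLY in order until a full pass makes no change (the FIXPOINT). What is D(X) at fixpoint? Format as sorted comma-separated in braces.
pass 0 (initial): D(X)={4,5,6,7,8}
pass 1: U {3,4,5,6,7,8}->{}; V {3,4,6,7,8}->{3,4}; W {3,4,5,7,8}->{}; X {4,5,6,7,8}->{}
pass 2: V {3,4}->{}
pass 3: no change
Fixpoint after 3 passes: D(X) = {}

Answer: {}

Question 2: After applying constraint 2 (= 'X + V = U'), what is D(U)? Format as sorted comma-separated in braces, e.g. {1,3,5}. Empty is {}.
Constraint 1 (U != V) on D(U)={3,4,5,6,7,8} D(V)={3,4,6,7,8}: no change
Constraint 2 (X + V = U) on D(X)={4,5,6,7,8} D(V)={3,4,6,7,8} D(U)={3,4,5,6,7,8}: X {4,5,6,7,8}->{4,5}; V {3,4,6,7,8}->{3,4}; U {3,4,5,6,7,8}->{7,8}
So after constraint 2: D(U) = {7,8}

Answer: {7,8}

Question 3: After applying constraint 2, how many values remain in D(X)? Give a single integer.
Answer: 2

Derivation:
Constraint 1 (U != V) on D(U)={3,4,5,6,7,8} D(V)={3,4,6,7,8}: no change
Constraint 2 (X + V = U) on D(X)={4,5,6,7,8} D(V)={3,4,6,7,8} D(U)={3,4,5,6,7,8}: X {4,5,6,7,8}->{4,5}; V {3,4,6,7,8}->{3,4}; U {3,4,5,6,7,8}->{7,8}
So after constraint 2: D(X)={4,5}, size = 2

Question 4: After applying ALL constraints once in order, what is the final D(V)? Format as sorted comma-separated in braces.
Constraint 1 (U != V) on D(U)={3,4,5,6,7,8} D(V)={3,4,6,7,8}: no change
Constraint 2 (X + V = U) on D(X)={4,5,6,7,8} D(V)={3,4,6,7,8} D(U)={3,4,5,6,7,8}: X {4,5,6,7,8}->{4,5}; V {3,4,6,7,8}->{3,4}; U {3,4,5,6,7,8}->{7,8}
Constraint 3 (U + X = W) on D(U)={7,8} D(X)={4,5} D(W)={3,4,5,7,8}: U {7,8}->{}; X {4,5}->{}; W {3,4,5,7,8}->{}
So after all 3 constraints: D(V) = {3,4}

Answer: {3,4}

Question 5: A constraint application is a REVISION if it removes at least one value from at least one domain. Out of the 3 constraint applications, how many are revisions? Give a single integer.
Answer: 2

Derivation:
Constraint 1 (U != V) on D(U)={3,4,5,6,7,8} D(V)={3,4,6,7,8}: no change => not a revision
Constraint 2 (X + V = U) on D(X)={4,5,6,7,8} D(V)={3,4,6,7,8} D(U)={3,4,5,6,7,8}: X {4,5,6,7,8}->{4,5}; V {3,4,6,7,8}->{3,4}; U {3,4,5,6,7,8}->{7,8} => REVISION
Constraint 3 (U + X = W) on D(U)={7,8} D(X)={4,5} D(W)={3,4,5,7,8}: U {7,8}->{}; X {4,5}->{}; W {3,4,5,7,8}->{} => REVISION
Total revisions = 2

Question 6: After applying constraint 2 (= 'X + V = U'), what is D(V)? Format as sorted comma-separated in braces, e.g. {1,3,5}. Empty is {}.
Constraint 1 (U != V) on D(U)={3,4,5,6,7,8} D(V)={3,4,6,7,8}: no change
Constraint 2 (X + V = U) on D(X)={4,5,6,7,8} D(V)={3,4,6,7,8} D(U)={3,4,5,6,7,8}: X {4,5,6,7,8}->{4,5}; V {3,4,6,7,8}->{3,4}; U {3,4,5,6,7,8}->{7,8}
So after constraint 2: D(V) = {3,4}

Answer: {3,4}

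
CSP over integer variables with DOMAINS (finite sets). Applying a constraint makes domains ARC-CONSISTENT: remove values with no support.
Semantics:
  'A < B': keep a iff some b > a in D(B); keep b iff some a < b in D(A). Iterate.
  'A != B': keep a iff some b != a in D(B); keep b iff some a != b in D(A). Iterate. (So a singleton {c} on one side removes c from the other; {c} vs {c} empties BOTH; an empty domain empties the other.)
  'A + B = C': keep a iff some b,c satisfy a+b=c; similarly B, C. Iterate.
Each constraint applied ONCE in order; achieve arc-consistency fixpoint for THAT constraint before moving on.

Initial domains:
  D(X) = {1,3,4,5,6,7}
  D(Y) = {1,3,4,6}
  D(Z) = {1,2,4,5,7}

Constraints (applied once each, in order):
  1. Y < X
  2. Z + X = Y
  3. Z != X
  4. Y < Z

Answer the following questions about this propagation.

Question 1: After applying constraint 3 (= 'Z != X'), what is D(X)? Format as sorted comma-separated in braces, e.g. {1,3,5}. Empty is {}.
Constraint 1 (Y < X) on D(Y)={1,3,4,6} D(X)={1,3,4,5,6,7}: X {1,3,4,5,6,7}->{3,4,5,6,7}
Constraint 2 (Z + X = Y) on D(Z)={1,2,4,5,7} D(X)={3,4,5,6,7} D(Y)={1,3,4,6}: Z {1,2,4,5,7}->{1,2}; X {3,4,5,6,7}->{3,4,5}; Y {1,3,4,6}->{4,6}
Constraint 3 (Z != X) on D(Z)={1,2} D(X)={3,4,5}: no change
So after constraint 3: D(X) = {3,4,5}

Answer: {3,4,5}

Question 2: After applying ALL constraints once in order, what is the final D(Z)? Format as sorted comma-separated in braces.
Constraint 1 (Y < X) on D(Y)={1,3,4,6} D(X)={1,3,4,5,6,7}: X {1,3,4,5,6,7}->{3,4,5,6,7}
Constraint 2 (Z + X = Y) on D(Z)={1,2,4,5,7} D(X)={3,4,5,6,7} D(Y)={1,3,4,6}: Z {1,2,4,5,7}->{1,2}; X {3,4,5,6,7}->{3,4,5}; Y {1,3,4,6}->{4,6}
Constraint 3 (Z != X) on D(Z)={1,2} D(X)={3,4,5}: no change
Constraint 4 (Y < Z) on D(Y)={4,6} D(Z)={1,2}: Y {4,6}->{}; Z {1,2}->{}
So after all 4 constraints: D(Z) = {}

Answer: {}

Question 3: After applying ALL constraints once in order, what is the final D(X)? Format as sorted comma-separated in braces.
Constraint 1 (Y < X) on D(Y)={1,3,4,6} D(X)={1,3,4,5,6,7}: X {1,3,4,5,6,7}->{3,4,5,6,7}
Constraint 2 (Z + X = Y) on D(Z)={1,2,4,5,7} D(X)={3,4,5,6,7} D(Y)={1,3,4,6}: Z {1,2,4,5,7}->{1,2}; X {3,4,5,6,7}->{3,4,5}; Y {1,3,4,6}->{4,6}
Constraint 3 (Z != X) on D(Z)={1,2} D(X)={3,4,5}: no change
Constraint 4 (Y < Z) on D(Y)={4,6} D(Z)={1,2}: Y {4,6}->{}; Z {1,2}->{}
So after all 4 constraints: D(X) = {3,4,5}

Answer: {3,4,5}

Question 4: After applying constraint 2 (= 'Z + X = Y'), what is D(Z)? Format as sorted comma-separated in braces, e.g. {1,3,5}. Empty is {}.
Constraint 1 (Y < X) on D(Y)={1,3,4,6} D(X)={1,3,4,5,6,7}: X {1,3,4,5,6,7}->{3,4,5,6,7}
Constraint 2 (Z + X = Y) on D(Z)={1,2,4,5,7} D(X)={3,4,5,6,7} D(Y)={1,3,4,6}: Z {1,2,4,5,7}->{1,2}; X {3,4,5,6,7}->{3,4,5}; Y {1,3,4,6}->{4,6}
So after constraint 2: D(Z) = {1,2}

Answer: {1,2}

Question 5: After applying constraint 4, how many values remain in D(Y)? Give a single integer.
Constraint 1 (Y < X) on D(Y)={1,3,4,6} D(X)={1,3,4,5,6,7}: X {1,3,4,5,6,7}->{3,4,5,6,7}
Constraint 2 (Z + X = Y) on D(Z)={1,2,4,5,7} D(X)={3,4,5,6,7} D(Y)={1,3,4,6}: Z {1,2,4,5,7}->{1,2}; X {3,4,5,6,7}->{3,4,5}; Y {1,3,4,6}->{4,6}
Constraint 3 (Z != X) on D(Z)={1,2} D(X)={3,4,5}: no change
Constraint 4 (Y < Z) on D(Y)={4,6} D(Z)={1,2}: Y {4,6}->{}; Z {1,2}->{}
So after constraint 4: D(Y)={}, size = 0

Answer: 0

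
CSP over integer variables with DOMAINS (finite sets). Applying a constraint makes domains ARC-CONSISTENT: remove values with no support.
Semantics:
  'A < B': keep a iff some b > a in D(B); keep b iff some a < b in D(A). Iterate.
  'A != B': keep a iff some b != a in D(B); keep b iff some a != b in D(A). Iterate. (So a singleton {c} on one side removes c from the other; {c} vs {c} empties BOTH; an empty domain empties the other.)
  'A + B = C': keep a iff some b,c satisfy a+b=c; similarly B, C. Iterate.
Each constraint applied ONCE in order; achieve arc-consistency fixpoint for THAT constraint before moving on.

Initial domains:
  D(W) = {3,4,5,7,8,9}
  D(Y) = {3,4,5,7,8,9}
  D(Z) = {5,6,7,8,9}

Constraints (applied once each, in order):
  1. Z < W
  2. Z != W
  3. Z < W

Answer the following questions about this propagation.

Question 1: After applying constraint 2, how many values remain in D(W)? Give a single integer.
Answer: 3

Derivation:
Constraint 1 (Z < W) on D(Z)={5,6,7,8,9} D(W)={3,4,5,7,8,9}: Z {5,6,7,8,9}->{5,6,7,8}; W {3,4,5,7,8,9}->{7,8,9}
Constraint 2 (Z != W) on D(Z)={5,6,7,8} D(W)={7,8,9}: no change
So after constraint 2: D(W)={7,8,9}, size = 3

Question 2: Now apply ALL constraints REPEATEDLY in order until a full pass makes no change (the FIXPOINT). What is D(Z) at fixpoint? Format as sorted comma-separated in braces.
Answer: {5,6,7,8}

Derivation:
pass 0 (initial): D(Z)={5,6,7,8,9}
pass 1: W {3,4,5,7,8,9}->{7,8,9}; Z {5,6,7,8,9}->{5,6,7,8}
pass 2: no change
Fixpoint after 2 passes: D(Z) = {5,6,7,8}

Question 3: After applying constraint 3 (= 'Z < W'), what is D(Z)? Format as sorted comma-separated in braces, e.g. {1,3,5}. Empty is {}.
Answer: {5,6,7,8}

Derivation:
Constraint 1 (Z < W) on D(Z)={5,6,7,8,9} D(W)={3,4,5,7,8,9}: Z {5,6,7,8,9}->{5,6,7,8}; W {3,4,5,7,8,9}->{7,8,9}
Constraint 2 (Z != W) on D(Z)={5,6,7,8} D(W)={7,8,9}: no change
Constraint 3 (Z < W) on D(Z)={5,6,7,8} D(W)={7,8,9}: no change
So after constraint 3: D(Z) = {5,6,7,8}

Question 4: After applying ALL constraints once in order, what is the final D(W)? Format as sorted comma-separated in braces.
Answer: {7,8,9}

Derivation:
Constraint 1 (Z < W) on D(Z)={5,6,7,8,9} D(W)={3,4,5,7,8,9}: Z {5,6,7,8,9}->{5,6,7,8}; W {3,4,5,7,8,9}->{7,8,9}
Constraint 2 (Z != W) on D(Z)={5,6,7,8} D(W)={7,8,9}: no change
Constraint 3 (Z < W) on D(Z)={5,6,7,8} D(W)={7,8,9}: no change
So after all 3 constraints: D(W) = {7,8,9}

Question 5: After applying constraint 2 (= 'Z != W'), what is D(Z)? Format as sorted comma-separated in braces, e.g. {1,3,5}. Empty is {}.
Answer: {5,6,7,8}

Derivation:
Constraint 1 (Z < W) on D(Z)={5,6,7,8,9} D(W)={3,4,5,7,8,9}: Z {5,6,7,8,9}->{5,6,7,8}; W {3,4,5,7,8,9}->{7,8,9}
Constraint 2 (Z != W) on D(Z)={5,6,7,8} D(W)={7,8,9}: no change
So after constraint 2: D(Z) = {5,6,7,8}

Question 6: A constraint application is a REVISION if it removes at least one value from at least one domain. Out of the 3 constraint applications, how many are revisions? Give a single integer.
Constraint 1 (Z < W) on D(Z)={5,6,7,8,9} D(W)={3,4,5,7,8,9}: Z {5,6,7,8,9}->{5,6,7,8}; W {3,4,5,7,8,9}->{7,8,9} => REVISION
Constraint 2 (Z != W) on D(Z)={5,6,7,8} D(W)={7,8,9}: no change => not a revision
Constraint 3 (Z < W) on D(Z)={5,6,7,8} D(W)={7,8,9}: no change => not a revision
Total revisions = 1

Answer: 1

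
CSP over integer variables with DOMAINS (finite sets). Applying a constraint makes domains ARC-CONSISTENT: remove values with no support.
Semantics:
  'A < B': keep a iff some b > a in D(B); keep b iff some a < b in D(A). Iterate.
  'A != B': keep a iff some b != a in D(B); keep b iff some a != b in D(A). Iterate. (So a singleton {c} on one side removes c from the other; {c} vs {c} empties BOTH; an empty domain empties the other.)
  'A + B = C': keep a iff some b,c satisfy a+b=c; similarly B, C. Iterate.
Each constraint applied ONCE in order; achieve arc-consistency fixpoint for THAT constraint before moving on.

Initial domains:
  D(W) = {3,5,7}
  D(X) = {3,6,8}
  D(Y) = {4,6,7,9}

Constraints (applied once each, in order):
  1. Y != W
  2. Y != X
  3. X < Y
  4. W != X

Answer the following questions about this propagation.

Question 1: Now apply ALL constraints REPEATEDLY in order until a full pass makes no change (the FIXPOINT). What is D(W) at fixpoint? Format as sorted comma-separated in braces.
pass 0 (initial): D(W)={3,5,7}
pass 1: no change
Fixpoint after 1 passes: D(W) = {3,5,7}

Answer: {3,5,7}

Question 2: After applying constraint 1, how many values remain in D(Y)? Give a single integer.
Constraint 1 (Y != W) on D(Y)={4,6,7,9} D(W)={3,5,7}: no change
So after constraint 1: D(Y)={4,6,7,9}, size = 4

Answer: 4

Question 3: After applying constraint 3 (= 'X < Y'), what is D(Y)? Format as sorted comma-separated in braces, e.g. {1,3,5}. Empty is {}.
Constraint 1 (Y != W) on D(Y)={4,6,7,9} D(W)={3,5,7}: no change
Constraint 2 (Y != X) on D(Y)={4,6,7,9} D(X)={3,6,8}: no change
Constraint 3 (X < Y) on D(X)={3,6,8} D(Y)={4,6,7,9}: no change
So after constraint 3: D(Y) = {4,6,7,9}

Answer: {4,6,7,9}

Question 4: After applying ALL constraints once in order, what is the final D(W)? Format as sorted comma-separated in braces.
Constraint 1 (Y != W) on D(Y)={4,6,7,9} D(W)={3,5,7}: no change
Constraint 2 (Y != X) on D(Y)={4,6,7,9} D(X)={3,6,8}: no change
Constraint 3 (X < Y) on D(X)={3,6,8} D(Y)={4,6,7,9}: no change
Constraint 4 (W != X) on D(W)={3,5,7} D(X)={3,6,8}: no change
So after all 4 constraints: D(W) = {3,5,7}

Answer: {3,5,7}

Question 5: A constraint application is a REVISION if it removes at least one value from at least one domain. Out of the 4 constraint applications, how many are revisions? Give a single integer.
Answer: 0

Derivation:
Constraint 1 (Y != W) on D(Y)={4,6,7,9} D(W)={3,5,7}: no change => not a revision
Constraint 2 (Y != X) on D(Y)={4,6,7,9} D(X)={3,6,8}: no change => not a revision
Constraint 3 (X < Y) on D(X)={3,6,8} D(Y)={4,6,7,9}: no change => not a revision
Constraint 4 (W != X) on D(W)={3,5,7} D(X)={3,6,8}: no change => not a revision
Total revisions = 0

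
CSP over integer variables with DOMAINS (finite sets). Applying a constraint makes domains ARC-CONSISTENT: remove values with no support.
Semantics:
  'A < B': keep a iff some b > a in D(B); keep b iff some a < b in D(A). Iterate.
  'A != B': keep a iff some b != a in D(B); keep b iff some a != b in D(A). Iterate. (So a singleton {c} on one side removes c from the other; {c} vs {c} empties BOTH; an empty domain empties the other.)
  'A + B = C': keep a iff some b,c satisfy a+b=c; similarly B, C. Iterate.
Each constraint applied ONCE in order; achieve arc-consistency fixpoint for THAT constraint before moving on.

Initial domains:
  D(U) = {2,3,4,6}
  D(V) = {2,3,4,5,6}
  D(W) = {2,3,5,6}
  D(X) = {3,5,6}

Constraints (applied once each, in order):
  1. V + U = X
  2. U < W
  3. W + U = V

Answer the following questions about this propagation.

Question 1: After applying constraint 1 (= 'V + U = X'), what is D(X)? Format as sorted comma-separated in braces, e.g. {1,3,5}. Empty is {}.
Answer: {5,6}

Derivation:
Constraint 1 (V + U = X) on D(V)={2,3,4,5,6} D(U)={2,3,4,6} D(X)={3,5,6}: V {2,3,4,5,6}->{2,3,4}; U {2,3,4,6}->{2,3,4}; X {3,5,6}->{5,6}
So after constraint 1: D(X) = {5,6}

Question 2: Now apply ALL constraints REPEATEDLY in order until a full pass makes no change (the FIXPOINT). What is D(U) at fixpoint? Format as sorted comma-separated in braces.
Answer: {}

Derivation:
pass 0 (initial): D(U)={2,3,4,6}
pass 1: U {2,3,4,6}->{}; V {2,3,4,5,6}->{}; W {2,3,5,6}->{}; X {3,5,6}->{5,6}
pass 2: X {5,6}->{}
pass 3: no change
Fixpoint after 3 passes: D(U) = {}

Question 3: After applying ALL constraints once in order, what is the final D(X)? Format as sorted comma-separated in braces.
Constraint 1 (V + U = X) on D(V)={2,3,4,5,6} D(U)={2,3,4,6} D(X)={3,5,6}: V {2,3,4,5,6}->{2,3,4}; U {2,3,4,6}->{2,3,4}; X {3,5,6}->{5,6}
Constraint 2 (U < W) on D(U)={2,3,4} D(W)={2,3,5,6}: W {2,3,5,6}->{3,5,6}
Constraint 3 (W + U = V) on D(W)={3,5,6} D(U)={2,3,4} D(V)={2,3,4}: W {3,5,6}->{}; U {2,3,4}->{}; V {2,3,4}->{}
So after all 3 constraints: D(X) = {5,6}

Answer: {5,6}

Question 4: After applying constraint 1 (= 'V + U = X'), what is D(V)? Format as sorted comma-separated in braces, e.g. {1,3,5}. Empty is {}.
Answer: {2,3,4}

Derivation:
Constraint 1 (V + U = X) on D(V)={2,3,4,5,6} D(U)={2,3,4,6} D(X)={3,5,6}: V {2,3,4,5,6}->{2,3,4}; U {2,3,4,6}->{2,3,4}; X {3,5,6}->{5,6}
So after constraint 1: D(V) = {2,3,4}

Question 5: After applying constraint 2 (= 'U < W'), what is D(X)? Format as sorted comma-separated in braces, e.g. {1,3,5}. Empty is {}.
Constraint 1 (V + U = X) on D(V)={2,3,4,5,6} D(U)={2,3,4,6} D(X)={3,5,6}: V {2,3,4,5,6}->{2,3,4}; U {2,3,4,6}->{2,3,4}; X {3,5,6}->{5,6}
Constraint 2 (U < W) on D(U)={2,3,4} D(W)={2,3,5,6}: W {2,3,5,6}->{3,5,6}
So after constraint 2: D(X) = {5,6}

Answer: {5,6}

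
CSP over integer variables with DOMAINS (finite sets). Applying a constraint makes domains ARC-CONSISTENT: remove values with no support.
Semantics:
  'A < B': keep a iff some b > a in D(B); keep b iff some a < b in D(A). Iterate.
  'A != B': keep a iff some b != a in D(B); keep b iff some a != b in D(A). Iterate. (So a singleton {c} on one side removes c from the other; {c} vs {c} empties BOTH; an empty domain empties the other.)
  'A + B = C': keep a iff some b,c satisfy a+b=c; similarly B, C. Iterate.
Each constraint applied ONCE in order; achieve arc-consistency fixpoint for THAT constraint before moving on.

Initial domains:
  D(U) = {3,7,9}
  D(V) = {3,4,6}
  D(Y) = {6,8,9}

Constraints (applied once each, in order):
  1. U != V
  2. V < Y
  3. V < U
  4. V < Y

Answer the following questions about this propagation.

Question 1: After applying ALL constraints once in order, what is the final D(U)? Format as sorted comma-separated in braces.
Constraint 1 (U != V) on D(U)={3,7,9} D(V)={3,4,6}: no change
Constraint 2 (V < Y) on D(V)={3,4,6} D(Y)={6,8,9}: no change
Constraint 3 (V < U) on D(V)={3,4,6} D(U)={3,7,9}: U {3,7,9}->{7,9}
Constraint 4 (V < Y) on D(V)={3,4,6} D(Y)={6,8,9}: no change
So after all 4 constraints: D(U) = {7,9}

Answer: {7,9}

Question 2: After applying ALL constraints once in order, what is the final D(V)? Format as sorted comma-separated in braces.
Answer: {3,4,6}

Derivation:
Constraint 1 (U != V) on D(U)={3,7,9} D(V)={3,4,6}: no change
Constraint 2 (V < Y) on D(V)={3,4,6} D(Y)={6,8,9}: no change
Constraint 3 (V < U) on D(V)={3,4,6} D(U)={3,7,9}: U {3,7,9}->{7,9}
Constraint 4 (V < Y) on D(V)={3,4,6} D(Y)={6,8,9}: no change
So after all 4 constraints: D(V) = {3,4,6}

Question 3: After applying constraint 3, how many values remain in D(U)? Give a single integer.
Answer: 2

Derivation:
Constraint 1 (U != V) on D(U)={3,7,9} D(V)={3,4,6}: no change
Constraint 2 (V < Y) on D(V)={3,4,6} D(Y)={6,8,9}: no change
Constraint 3 (V < U) on D(V)={3,4,6} D(U)={3,7,9}: U {3,7,9}->{7,9}
So after constraint 3: D(U)={7,9}, size = 2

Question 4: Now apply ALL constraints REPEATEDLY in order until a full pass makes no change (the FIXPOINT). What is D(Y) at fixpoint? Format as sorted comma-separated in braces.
pass 0 (initial): D(Y)={6,8,9}
pass 1: U {3,7,9}->{7,9}
pass 2: no change
Fixpoint after 2 passes: D(Y) = {6,8,9}

Answer: {6,8,9}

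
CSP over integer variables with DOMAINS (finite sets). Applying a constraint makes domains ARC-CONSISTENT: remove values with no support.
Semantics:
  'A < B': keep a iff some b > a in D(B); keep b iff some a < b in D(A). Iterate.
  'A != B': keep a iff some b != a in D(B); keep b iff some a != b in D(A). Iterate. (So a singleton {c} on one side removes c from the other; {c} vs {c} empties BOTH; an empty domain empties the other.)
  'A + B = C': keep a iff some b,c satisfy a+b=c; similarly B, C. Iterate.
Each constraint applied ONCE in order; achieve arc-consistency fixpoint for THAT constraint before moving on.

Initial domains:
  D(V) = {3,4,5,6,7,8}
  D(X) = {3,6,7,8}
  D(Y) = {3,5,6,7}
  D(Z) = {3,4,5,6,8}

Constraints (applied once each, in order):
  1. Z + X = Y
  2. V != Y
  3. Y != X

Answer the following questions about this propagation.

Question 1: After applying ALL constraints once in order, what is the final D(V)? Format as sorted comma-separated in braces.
Answer: {3,4,5,6,7,8}

Derivation:
Constraint 1 (Z + X = Y) on D(Z)={3,4,5,6,8} D(X)={3,6,7,8} D(Y)={3,5,6,7}: Z {3,4,5,6,8}->{3,4}; X {3,6,7,8}->{3}; Y {3,5,6,7}->{6,7}
Constraint 2 (V != Y) on D(V)={3,4,5,6,7,8} D(Y)={6,7}: no change
Constraint 3 (Y != X) on D(Y)={6,7} D(X)={3}: no change
So after all 3 constraints: D(V) = {3,4,5,6,7,8}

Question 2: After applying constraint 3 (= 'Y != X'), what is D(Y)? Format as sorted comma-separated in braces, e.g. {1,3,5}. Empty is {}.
Constraint 1 (Z + X = Y) on D(Z)={3,4,5,6,8} D(X)={3,6,7,8} D(Y)={3,5,6,7}: Z {3,4,5,6,8}->{3,4}; X {3,6,7,8}->{3}; Y {3,5,6,7}->{6,7}
Constraint 2 (V != Y) on D(V)={3,4,5,6,7,8} D(Y)={6,7}: no change
Constraint 3 (Y != X) on D(Y)={6,7} D(X)={3}: no change
So after constraint 3: D(Y) = {6,7}

Answer: {6,7}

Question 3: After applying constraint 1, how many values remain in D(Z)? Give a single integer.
Answer: 2

Derivation:
Constraint 1 (Z + X = Y) on D(Z)={3,4,5,6,8} D(X)={3,6,7,8} D(Y)={3,5,6,7}: Z {3,4,5,6,8}->{3,4}; X {3,6,7,8}->{3}; Y {3,5,6,7}->{6,7}
So after constraint 1: D(Z)={3,4}, size = 2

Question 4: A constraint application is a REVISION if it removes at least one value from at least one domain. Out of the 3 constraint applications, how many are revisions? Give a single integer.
Answer: 1

Derivation:
Constraint 1 (Z + X = Y) on D(Z)={3,4,5,6,8} D(X)={3,6,7,8} D(Y)={3,5,6,7}: Z {3,4,5,6,8}->{3,4}; X {3,6,7,8}->{3}; Y {3,5,6,7}->{6,7} => REVISION
Constraint 2 (V != Y) on D(V)={3,4,5,6,7,8} D(Y)={6,7}: no change => not a revision
Constraint 3 (Y != X) on D(Y)={6,7} D(X)={3}: no change => not a revision
Total revisions = 1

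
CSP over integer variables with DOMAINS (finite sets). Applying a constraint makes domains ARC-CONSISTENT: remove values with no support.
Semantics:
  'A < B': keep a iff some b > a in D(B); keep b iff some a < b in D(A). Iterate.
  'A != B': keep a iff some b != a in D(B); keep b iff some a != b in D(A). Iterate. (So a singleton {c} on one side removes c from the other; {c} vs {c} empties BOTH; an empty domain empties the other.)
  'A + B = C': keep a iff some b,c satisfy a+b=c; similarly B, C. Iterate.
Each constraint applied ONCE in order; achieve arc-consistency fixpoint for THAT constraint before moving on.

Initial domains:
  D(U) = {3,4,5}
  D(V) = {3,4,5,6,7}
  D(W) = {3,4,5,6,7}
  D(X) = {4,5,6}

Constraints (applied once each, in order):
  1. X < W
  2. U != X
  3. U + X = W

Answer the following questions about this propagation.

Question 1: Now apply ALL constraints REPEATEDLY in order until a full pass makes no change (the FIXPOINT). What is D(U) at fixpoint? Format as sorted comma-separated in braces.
Answer: {3}

Derivation:
pass 0 (initial): D(U)={3,4,5}
pass 1: U {3,4,5}->{3}; W {3,4,5,6,7}->{7}; X {4,5,6}->{4}
pass 2: no change
Fixpoint after 2 passes: D(U) = {3}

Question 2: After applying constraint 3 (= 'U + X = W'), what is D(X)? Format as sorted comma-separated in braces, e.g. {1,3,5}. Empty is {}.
Answer: {4}

Derivation:
Constraint 1 (X < W) on D(X)={4,5,6} D(W)={3,4,5,6,7}: W {3,4,5,6,7}->{5,6,7}
Constraint 2 (U != X) on D(U)={3,4,5} D(X)={4,5,6}: no change
Constraint 3 (U + X = W) on D(U)={3,4,5} D(X)={4,5,6} D(W)={5,6,7}: U {3,4,5}->{3}; X {4,5,6}->{4}; W {5,6,7}->{7}
So after constraint 3: D(X) = {4}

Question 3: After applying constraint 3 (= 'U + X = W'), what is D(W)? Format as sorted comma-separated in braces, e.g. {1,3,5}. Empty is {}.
Answer: {7}

Derivation:
Constraint 1 (X < W) on D(X)={4,5,6} D(W)={3,4,5,6,7}: W {3,4,5,6,7}->{5,6,7}
Constraint 2 (U != X) on D(U)={3,4,5} D(X)={4,5,6}: no change
Constraint 3 (U + X = W) on D(U)={3,4,5} D(X)={4,5,6} D(W)={5,6,7}: U {3,4,5}->{3}; X {4,5,6}->{4}; W {5,6,7}->{7}
So after constraint 3: D(W) = {7}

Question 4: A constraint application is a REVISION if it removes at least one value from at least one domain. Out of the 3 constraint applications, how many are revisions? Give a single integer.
Answer: 2

Derivation:
Constraint 1 (X < W) on D(X)={4,5,6} D(W)={3,4,5,6,7}: W {3,4,5,6,7}->{5,6,7} => REVISION
Constraint 2 (U != X) on D(U)={3,4,5} D(X)={4,5,6}: no change => not a revision
Constraint 3 (U + X = W) on D(U)={3,4,5} D(X)={4,5,6} D(W)={5,6,7}: U {3,4,5}->{3}; X {4,5,6}->{4}; W {5,6,7}->{7} => REVISION
Total revisions = 2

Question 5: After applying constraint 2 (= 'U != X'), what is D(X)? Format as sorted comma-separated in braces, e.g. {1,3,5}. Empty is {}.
Answer: {4,5,6}

Derivation:
Constraint 1 (X < W) on D(X)={4,5,6} D(W)={3,4,5,6,7}: W {3,4,5,6,7}->{5,6,7}
Constraint 2 (U != X) on D(U)={3,4,5} D(X)={4,5,6}: no change
So after constraint 2: D(X) = {4,5,6}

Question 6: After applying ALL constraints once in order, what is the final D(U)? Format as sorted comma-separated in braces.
Constraint 1 (X < W) on D(X)={4,5,6} D(W)={3,4,5,6,7}: W {3,4,5,6,7}->{5,6,7}
Constraint 2 (U != X) on D(U)={3,4,5} D(X)={4,5,6}: no change
Constraint 3 (U + X = W) on D(U)={3,4,5} D(X)={4,5,6} D(W)={5,6,7}: U {3,4,5}->{3}; X {4,5,6}->{4}; W {5,6,7}->{7}
So after all 3 constraints: D(U) = {3}

Answer: {3}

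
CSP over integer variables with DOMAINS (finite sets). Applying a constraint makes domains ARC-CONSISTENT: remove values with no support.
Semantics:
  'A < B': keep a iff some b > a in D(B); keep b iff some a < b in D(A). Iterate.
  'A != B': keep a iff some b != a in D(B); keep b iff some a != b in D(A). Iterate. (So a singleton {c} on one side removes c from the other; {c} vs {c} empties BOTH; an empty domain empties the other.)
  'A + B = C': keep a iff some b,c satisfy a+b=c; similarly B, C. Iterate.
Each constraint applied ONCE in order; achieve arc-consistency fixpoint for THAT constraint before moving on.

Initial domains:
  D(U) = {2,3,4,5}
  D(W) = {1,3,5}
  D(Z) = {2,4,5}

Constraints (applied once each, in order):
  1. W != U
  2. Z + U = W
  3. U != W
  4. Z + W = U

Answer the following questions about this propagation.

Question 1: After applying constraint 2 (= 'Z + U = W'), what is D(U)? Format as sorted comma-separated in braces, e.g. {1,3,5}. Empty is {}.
Answer: {3}

Derivation:
Constraint 1 (W != U) on D(W)={1,3,5} D(U)={2,3,4,5}: no change
Constraint 2 (Z + U = W) on D(Z)={2,4,5} D(U)={2,3,4,5} D(W)={1,3,5}: Z {2,4,5}->{2}; U {2,3,4,5}->{3}; W {1,3,5}->{5}
So after constraint 2: D(U) = {3}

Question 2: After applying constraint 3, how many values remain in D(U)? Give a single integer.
Constraint 1 (W != U) on D(W)={1,3,5} D(U)={2,3,4,5}: no change
Constraint 2 (Z + U = W) on D(Z)={2,4,5} D(U)={2,3,4,5} D(W)={1,3,5}: Z {2,4,5}->{2}; U {2,3,4,5}->{3}; W {1,3,5}->{5}
Constraint 3 (U != W) on D(U)={3} D(W)={5}: no change
So after constraint 3: D(U)={3}, size = 1

Answer: 1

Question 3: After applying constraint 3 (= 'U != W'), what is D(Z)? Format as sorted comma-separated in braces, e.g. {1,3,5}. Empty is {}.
Answer: {2}

Derivation:
Constraint 1 (W != U) on D(W)={1,3,5} D(U)={2,3,4,5}: no change
Constraint 2 (Z + U = W) on D(Z)={2,4,5} D(U)={2,3,4,5} D(W)={1,3,5}: Z {2,4,5}->{2}; U {2,3,4,5}->{3}; W {1,3,5}->{5}
Constraint 3 (U != W) on D(U)={3} D(W)={5}: no change
So after constraint 3: D(Z) = {2}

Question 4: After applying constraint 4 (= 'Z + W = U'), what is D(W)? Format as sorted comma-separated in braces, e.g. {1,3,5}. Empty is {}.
Answer: {}

Derivation:
Constraint 1 (W != U) on D(W)={1,3,5} D(U)={2,3,4,5}: no change
Constraint 2 (Z + U = W) on D(Z)={2,4,5} D(U)={2,3,4,5} D(W)={1,3,5}: Z {2,4,5}->{2}; U {2,3,4,5}->{3}; W {1,3,5}->{5}
Constraint 3 (U != W) on D(U)={3} D(W)={5}: no change
Constraint 4 (Z + W = U) on D(Z)={2} D(W)={5} D(U)={3}: Z {2}->{}; W {5}->{}; U {3}->{}
So after constraint 4: D(W) = {}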